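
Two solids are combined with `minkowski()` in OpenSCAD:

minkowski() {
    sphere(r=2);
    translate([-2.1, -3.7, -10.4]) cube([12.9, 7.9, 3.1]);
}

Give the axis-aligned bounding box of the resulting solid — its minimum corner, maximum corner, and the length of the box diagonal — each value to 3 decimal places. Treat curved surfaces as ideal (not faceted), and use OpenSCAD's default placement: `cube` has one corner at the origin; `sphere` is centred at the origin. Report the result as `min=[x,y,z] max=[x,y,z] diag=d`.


min=[-4.100,-5.700,-12.400] max=[12.800,6.200,-5.300] diag=21.855

A = translate([-2.1, -3.7, -10.4]) cube([12.9, 7.9, 3.1]) → bbox [-2.1,-3.7,-10.4] .. [10.8,4.2,-7.3]
B = sphere(r=2) → bbox [-2,-2,-2] .. [2,2,2]
lo = A.lo+B.lo = [-2.1-2, -3.7-2, -10.4-2] = [-4.100,-5.700,-12.400]
hi = A.hi+B.hi = [10.8+2, 4.2+2, -7.3+2] = [12.800,6.200,-5.300]
diag = √(16.9²+11.9²+7.1²) = √477.63 = 21.855


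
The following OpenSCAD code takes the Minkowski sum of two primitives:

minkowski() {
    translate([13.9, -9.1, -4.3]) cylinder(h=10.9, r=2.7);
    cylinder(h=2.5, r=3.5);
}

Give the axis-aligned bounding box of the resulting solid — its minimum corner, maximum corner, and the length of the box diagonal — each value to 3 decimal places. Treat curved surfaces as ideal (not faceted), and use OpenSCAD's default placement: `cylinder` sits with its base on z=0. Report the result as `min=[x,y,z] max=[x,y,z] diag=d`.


A = translate([13.9, -9.1, -4.3]) cylinder(h=10.9, r=2.7) → bbox [11.2,-11.8,-4.3] .. [16.6,-6.4,6.6]
B = cylinder(h=2.5, r=3.5) → bbox [-3.5,-3.5,0] .. [3.5,3.5,2.5]
lo = A.lo+B.lo = [11.2-3.5, -11.8-3.5, -4.3+0] = [7.700,-15.300,-4.300]
hi = A.hi+B.hi = [16.6+3.5, -6.4+3.5, 6.6+2.5] = [20.100,-2.900,9.100]
diag = √(12.4²+12.4²+13.4²) = √487.08 = 22.070

min=[7.700,-15.300,-4.300] max=[20.100,-2.900,9.100] diag=22.070


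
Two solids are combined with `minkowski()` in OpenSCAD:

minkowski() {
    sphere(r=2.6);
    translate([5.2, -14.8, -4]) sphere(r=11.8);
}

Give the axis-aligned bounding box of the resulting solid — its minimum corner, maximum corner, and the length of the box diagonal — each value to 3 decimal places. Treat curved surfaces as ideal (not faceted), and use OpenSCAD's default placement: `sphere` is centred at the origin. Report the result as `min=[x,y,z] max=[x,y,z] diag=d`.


min=[-9.200,-29.200,-18.400] max=[19.600,-0.400,10.400] diag=49.883

A = translate([5.2, -14.8, -4]) sphere(r=11.8) → bbox [-6.6,-26.6,-15.8] .. [17,-3,7.8]
B = sphere(r=2.6) → bbox [-2.6,-2.6,-2.6] .. [2.6,2.6,2.6]
lo = A.lo+B.lo = [-6.6-2.6, -26.6-2.6, -15.8-2.6] = [-9.200,-29.200,-18.400]
hi = A.hi+B.hi = [17+2.6, -3+2.6, 7.8+2.6] = [19.600,-0.400,10.400]
diag = √(28.8²+28.8²+28.8²) = √2488.32 = 49.883


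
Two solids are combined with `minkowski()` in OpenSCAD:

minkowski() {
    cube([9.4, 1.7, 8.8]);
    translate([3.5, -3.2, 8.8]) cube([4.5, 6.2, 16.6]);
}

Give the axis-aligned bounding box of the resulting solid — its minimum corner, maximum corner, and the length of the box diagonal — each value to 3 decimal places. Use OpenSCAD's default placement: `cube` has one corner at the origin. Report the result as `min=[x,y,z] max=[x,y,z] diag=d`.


min=[3.500,-3.200,8.800] max=[17.400,4.700,34.200] diag=30.013

A = translate([3.5, -3.2, 8.8]) cube([4.5, 6.2, 16.6]) → bbox [3.5,-3.2,8.8] .. [8,3,25.4]
B = cube([9.4, 1.7, 8.8]) → bbox [0,0,0] .. [9.4,1.7,8.8]
lo = A.lo+B.lo = [3.5+0, -3.2+0, 8.8+0] = [3.500,-3.200,8.800]
hi = A.hi+B.hi = [8+9.4, 3+1.7, 25.4+8.8] = [17.400,4.700,34.200]
diag = √(13.9²+7.9²+25.4²) = √900.78 = 30.013


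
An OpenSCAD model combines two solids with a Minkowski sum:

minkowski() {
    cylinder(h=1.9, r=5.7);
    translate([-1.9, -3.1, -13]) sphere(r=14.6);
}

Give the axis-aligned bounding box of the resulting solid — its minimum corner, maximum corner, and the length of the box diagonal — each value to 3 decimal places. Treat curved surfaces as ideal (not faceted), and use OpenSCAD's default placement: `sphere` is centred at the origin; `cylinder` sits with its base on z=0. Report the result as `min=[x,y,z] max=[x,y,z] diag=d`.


min=[-22.200,-23.400,-27.600] max=[18.400,17.200,3.500] diag=65.299

A = translate([-1.9, -3.1, -13]) sphere(r=14.6) → bbox [-16.5,-17.7,-27.6] .. [12.7,11.5,1.6]
B = cylinder(h=1.9, r=5.7) → bbox [-5.7,-5.7,0] .. [5.7,5.7,1.9]
lo = A.lo+B.lo = [-16.5-5.7, -17.7-5.7, -27.6+0] = [-22.200,-23.400,-27.600]
hi = A.hi+B.hi = [12.7+5.7, 11.5+5.7, 1.6+1.9] = [18.400,17.200,3.500]
diag = √(40.6²+40.6²+31.1²) = √4263.93 = 65.299


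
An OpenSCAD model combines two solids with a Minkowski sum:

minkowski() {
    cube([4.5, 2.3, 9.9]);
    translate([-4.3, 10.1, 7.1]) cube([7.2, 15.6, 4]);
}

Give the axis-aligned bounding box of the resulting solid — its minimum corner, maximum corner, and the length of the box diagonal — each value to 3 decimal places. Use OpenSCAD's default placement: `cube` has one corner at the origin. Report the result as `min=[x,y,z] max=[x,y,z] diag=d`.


min=[-4.300,10.100,7.100] max=[7.400,28.000,21.000] diag=25.505

A = translate([-4.3, 10.1, 7.1]) cube([7.2, 15.6, 4]) → bbox [-4.3,10.1,7.1] .. [2.9,25.7,11.1]
B = cube([4.5, 2.3, 9.9]) → bbox [0,0,0] .. [4.5,2.3,9.9]
lo = A.lo+B.lo = [-4.3+0, 10.1+0, 7.1+0] = [-4.300,10.100,7.100]
hi = A.hi+B.hi = [2.9+4.5, 25.7+2.3, 11.1+9.9] = [7.400,28.000,21.000]
diag = √(11.7²+17.9²+13.9²) = √650.51 = 25.505


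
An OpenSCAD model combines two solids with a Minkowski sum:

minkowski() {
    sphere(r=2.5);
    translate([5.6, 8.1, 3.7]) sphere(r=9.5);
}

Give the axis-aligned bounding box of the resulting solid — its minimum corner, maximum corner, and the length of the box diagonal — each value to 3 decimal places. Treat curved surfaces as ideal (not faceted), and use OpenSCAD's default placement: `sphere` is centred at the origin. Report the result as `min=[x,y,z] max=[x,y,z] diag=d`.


A = translate([5.6, 8.1, 3.7]) sphere(r=9.5) → bbox [-3.9,-1.4,-5.8] .. [15.1,17.6,13.2]
B = sphere(r=2.5) → bbox [-2.5,-2.5,-2.5] .. [2.5,2.5,2.5]
lo = A.lo+B.lo = [-3.9-2.5, -1.4-2.5, -5.8-2.5] = [-6.400,-3.900,-8.300]
hi = A.hi+B.hi = [15.1+2.5, 17.6+2.5, 13.2+2.5] = [17.600,20.100,15.700]
diag = √(24²+24²+24²) = √1728 = 41.569

min=[-6.400,-3.900,-8.300] max=[17.600,20.100,15.700] diag=41.569


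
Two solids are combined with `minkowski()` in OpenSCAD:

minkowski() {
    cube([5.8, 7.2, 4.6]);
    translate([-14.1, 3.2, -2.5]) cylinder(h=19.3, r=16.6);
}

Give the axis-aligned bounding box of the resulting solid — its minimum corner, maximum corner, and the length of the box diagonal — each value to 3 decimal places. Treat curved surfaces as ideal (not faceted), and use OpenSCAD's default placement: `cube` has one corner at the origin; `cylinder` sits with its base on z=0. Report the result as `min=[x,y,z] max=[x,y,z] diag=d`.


A = translate([-14.1, 3.2, -2.5]) cylinder(h=19.3, r=16.6) → bbox [-30.7,-13.4,-2.5] .. [2.5,19.8,16.8]
B = cube([5.8, 7.2, 4.6]) → bbox [0,0,0] .. [5.8,7.2,4.6]
lo = A.lo+B.lo = [-30.7+0, -13.4+0, -2.5+0] = [-30.700,-13.400,-2.500]
hi = A.hi+B.hi = [2.5+5.8, 19.8+7.2, 16.8+4.6] = [8.300,27.000,21.400]
diag = √(39²+40.4²+23.9²) = √3724.37 = 61.028

min=[-30.700,-13.400,-2.500] max=[8.300,27.000,21.400] diag=61.028


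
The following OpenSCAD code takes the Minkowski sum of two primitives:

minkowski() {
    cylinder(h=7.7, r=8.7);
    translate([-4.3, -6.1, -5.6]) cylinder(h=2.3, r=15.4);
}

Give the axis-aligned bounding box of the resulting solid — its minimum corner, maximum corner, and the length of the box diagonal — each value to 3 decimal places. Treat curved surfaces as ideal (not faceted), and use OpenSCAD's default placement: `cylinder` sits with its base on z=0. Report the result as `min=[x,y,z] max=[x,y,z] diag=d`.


A = translate([-4.3, -6.1, -5.6]) cylinder(h=2.3, r=15.4) → bbox [-19.7,-21.5,-5.6] .. [11.1,9.3,-3.3]
B = cylinder(h=7.7, r=8.7) → bbox [-8.7,-8.7,0] .. [8.7,8.7,7.7]
lo = A.lo+B.lo = [-19.7-8.7, -21.5-8.7, -5.6+0] = [-28.400,-30.200,-5.600]
hi = A.hi+B.hi = [11.1+8.7, 9.3+8.7, -3.3+7.7] = [19.800,18.000,4.400]
diag = √(48.2²+48.2²+10²) = √4746.48 = 68.895

min=[-28.400,-30.200,-5.600] max=[19.800,18.000,4.400] diag=68.895


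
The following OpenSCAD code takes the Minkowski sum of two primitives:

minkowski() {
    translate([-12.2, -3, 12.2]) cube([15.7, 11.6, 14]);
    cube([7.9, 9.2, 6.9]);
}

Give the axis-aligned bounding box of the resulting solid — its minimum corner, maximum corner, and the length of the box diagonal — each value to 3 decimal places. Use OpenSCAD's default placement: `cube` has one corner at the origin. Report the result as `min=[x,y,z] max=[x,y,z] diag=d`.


min=[-12.200,-3.000,12.200] max=[11.400,17.800,33.100] diag=37.768

A = translate([-12.2, -3, 12.2]) cube([15.7, 11.6, 14]) → bbox [-12.2,-3,12.2] .. [3.5,8.6,26.2]
B = cube([7.9, 9.2, 6.9]) → bbox [0,0,0] .. [7.9,9.2,6.9]
lo = A.lo+B.lo = [-12.2+0, -3+0, 12.2+0] = [-12.200,-3.000,12.200]
hi = A.hi+B.hi = [3.5+7.9, 8.6+9.2, 26.2+6.9] = [11.400,17.800,33.100]
diag = √(23.6²+20.8²+20.9²) = √1426.41 = 37.768


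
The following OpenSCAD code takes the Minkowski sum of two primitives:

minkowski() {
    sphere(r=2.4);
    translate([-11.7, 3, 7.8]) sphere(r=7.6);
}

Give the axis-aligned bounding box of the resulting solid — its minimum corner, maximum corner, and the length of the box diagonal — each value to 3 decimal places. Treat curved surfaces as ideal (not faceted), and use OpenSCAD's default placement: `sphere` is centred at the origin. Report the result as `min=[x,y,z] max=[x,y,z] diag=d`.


min=[-21.700,-7.000,-2.200] max=[-1.700,13.000,17.800] diag=34.641

A = translate([-11.7, 3, 7.8]) sphere(r=7.6) → bbox [-19.3,-4.6,0.2] .. [-4.1,10.6,15.4]
B = sphere(r=2.4) → bbox [-2.4,-2.4,-2.4] .. [2.4,2.4,2.4]
lo = A.lo+B.lo = [-19.3-2.4, -4.6-2.4, 0.2-2.4] = [-21.700,-7.000,-2.200]
hi = A.hi+B.hi = [-4.1+2.4, 10.6+2.4, 15.4+2.4] = [-1.700,13.000,17.800]
diag = √(20²+20²+20²) = √1200 = 34.641


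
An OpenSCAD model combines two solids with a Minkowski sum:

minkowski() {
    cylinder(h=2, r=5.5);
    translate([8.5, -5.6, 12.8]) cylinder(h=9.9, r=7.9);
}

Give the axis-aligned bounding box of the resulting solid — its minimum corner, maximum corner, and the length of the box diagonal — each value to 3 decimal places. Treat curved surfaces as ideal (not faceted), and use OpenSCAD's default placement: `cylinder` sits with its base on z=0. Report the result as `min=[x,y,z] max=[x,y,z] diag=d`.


A = translate([8.5, -5.6, 12.8]) cylinder(h=9.9, r=7.9) → bbox [0.6,-13.5,12.8] .. [16.4,2.3,22.7]
B = cylinder(h=2, r=5.5) → bbox [-5.5,-5.5,0] .. [5.5,5.5,2]
lo = A.lo+B.lo = [0.6-5.5, -13.5-5.5, 12.8+0] = [-4.900,-19.000,12.800]
hi = A.hi+B.hi = [16.4+5.5, 2.3+5.5, 22.7+2] = [21.900,7.800,24.700]
diag = √(26.8²+26.8²+11.9²) = √1578.09 = 39.725

min=[-4.900,-19.000,12.800] max=[21.900,7.800,24.700] diag=39.725


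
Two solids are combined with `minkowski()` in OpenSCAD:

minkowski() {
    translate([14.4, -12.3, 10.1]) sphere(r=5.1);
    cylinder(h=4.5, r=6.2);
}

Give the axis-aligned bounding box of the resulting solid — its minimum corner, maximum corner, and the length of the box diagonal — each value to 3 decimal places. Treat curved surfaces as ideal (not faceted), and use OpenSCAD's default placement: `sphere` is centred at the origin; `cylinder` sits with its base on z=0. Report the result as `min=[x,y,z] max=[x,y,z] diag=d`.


min=[3.100,-23.600,5.000] max=[25.700,-1.000,19.700] diag=35.180

A = translate([14.4, -12.3, 10.1]) sphere(r=5.1) → bbox [9.3,-17.4,5] .. [19.5,-7.2,15.2]
B = cylinder(h=4.5, r=6.2) → bbox [-6.2,-6.2,0] .. [6.2,6.2,4.5]
lo = A.lo+B.lo = [9.3-6.2, -17.4-6.2, 5+0] = [3.100,-23.600,5.000]
hi = A.hi+B.hi = [19.5+6.2, -7.2+6.2, 15.2+4.5] = [25.700,-1.000,19.700]
diag = √(22.6²+22.6²+14.7²) = √1237.61 = 35.180


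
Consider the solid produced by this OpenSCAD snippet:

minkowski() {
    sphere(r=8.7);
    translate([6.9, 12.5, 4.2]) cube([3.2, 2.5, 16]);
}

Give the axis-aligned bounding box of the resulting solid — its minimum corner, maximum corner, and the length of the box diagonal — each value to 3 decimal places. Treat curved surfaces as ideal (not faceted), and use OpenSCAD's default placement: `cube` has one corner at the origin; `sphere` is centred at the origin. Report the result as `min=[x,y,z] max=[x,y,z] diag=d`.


A = translate([6.9, 12.5, 4.2]) cube([3.2, 2.5, 16]) → bbox [6.9,12.5,4.2] .. [10.1,15,20.2]
B = sphere(r=8.7) → bbox [-8.7,-8.7,-8.7] .. [8.7,8.7,8.7]
lo = A.lo+B.lo = [6.9-8.7, 12.5-8.7, 4.2-8.7] = [-1.800,3.800,-4.500]
hi = A.hi+B.hi = [10.1+8.7, 15+8.7, 20.2+8.7] = [18.800,23.700,28.900]
diag = √(20.6²+19.9²+33.4²) = √1935.93 = 43.999

min=[-1.800,3.800,-4.500] max=[18.800,23.700,28.900] diag=43.999


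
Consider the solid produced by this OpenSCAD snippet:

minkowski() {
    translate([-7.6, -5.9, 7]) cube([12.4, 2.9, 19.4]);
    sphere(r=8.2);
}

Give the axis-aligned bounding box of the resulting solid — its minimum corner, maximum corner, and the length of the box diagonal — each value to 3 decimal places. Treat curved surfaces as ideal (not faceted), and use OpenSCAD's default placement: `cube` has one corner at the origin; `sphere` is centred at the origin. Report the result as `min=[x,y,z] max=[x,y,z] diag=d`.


A = translate([-7.6, -5.9, 7]) cube([12.4, 2.9, 19.4]) → bbox [-7.6,-5.9,7] .. [4.8,-3,26.4]
B = sphere(r=8.2) → bbox [-8.2,-8.2,-8.2] .. [8.2,8.2,8.2]
lo = A.lo+B.lo = [-7.6-8.2, -5.9-8.2, 7-8.2] = [-15.800,-14.100,-1.200]
hi = A.hi+B.hi = [4.8+8.2, -3+8.2, 26.4+8.2] = [13.000,5.200,34.600]
diag = √(28.8²+19.3²+35.8²) = √2483.57 = 49.835

min=[-15.800,-14.100,-1.200] max=[13.000,5.200,34.600] diag=49.835


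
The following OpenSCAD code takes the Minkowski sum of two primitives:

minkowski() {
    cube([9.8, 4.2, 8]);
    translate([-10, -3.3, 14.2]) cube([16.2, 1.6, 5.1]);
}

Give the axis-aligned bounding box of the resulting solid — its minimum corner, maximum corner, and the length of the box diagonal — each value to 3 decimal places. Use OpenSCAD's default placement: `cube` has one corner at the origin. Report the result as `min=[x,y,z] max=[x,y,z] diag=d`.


A = translate([-10, -3.3, 14.2]) cube([16.2, 1.6, 5.1]) → bbox [-10,-3.3,14.2] .. [6.2,-1.7,19.3]
B = cube([9.8, 4.2, 8]) → bbox [0,0,0] .. [9.8,4.2,8]
lo = A.lo+B.lo = [-10+0, -3.3+0, 14.2+0] = [-10.000,-3.300,14.200]
hi = A.hi+B.hi = [6.2+9.8, -1.7+4.2, 19.3+8] = [16.000,2.500,27.300]
diag = √(26²+5.8²+13.1²) = √881.25 = 29.686

min=[-10.000,-3.300,14.200] max=[16.000,2.500,27.300] diag=29.686


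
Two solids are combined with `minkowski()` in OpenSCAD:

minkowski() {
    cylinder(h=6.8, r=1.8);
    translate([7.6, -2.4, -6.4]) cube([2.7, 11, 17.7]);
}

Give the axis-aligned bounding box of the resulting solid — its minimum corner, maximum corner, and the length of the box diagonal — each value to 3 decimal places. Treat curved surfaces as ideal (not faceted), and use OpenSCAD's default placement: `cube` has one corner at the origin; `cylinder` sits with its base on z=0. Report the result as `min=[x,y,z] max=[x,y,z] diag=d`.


A = translate([7.6, -2.4, -6.4]) cube([2.7, 11, 17.7]) → bbox [7.6,-2.4,-6.4] .. [10.3,8.6,11.3]
B = cylinder(h=6.8, r=1.8) → bbox [-1.8,-1.8,0] .. [1.8,1.8,6.8]
lo = A.lo+B.lo = [7.6-1.8, -2.4-1.8, -6.4+0] = [5.800,-4.200,-6.400]
hi = A.hi+B.hi = [10.3+1.8, 8.6+1.8, 11.3+6.8] = [12.100,10.400,18.100]
diag = √(6.3²+14.6²+24.5²) = √853.1 = 29.208

min=[5.800,-4.200,-6.400] max=[12.100,10.400,18.100] diag=29.208


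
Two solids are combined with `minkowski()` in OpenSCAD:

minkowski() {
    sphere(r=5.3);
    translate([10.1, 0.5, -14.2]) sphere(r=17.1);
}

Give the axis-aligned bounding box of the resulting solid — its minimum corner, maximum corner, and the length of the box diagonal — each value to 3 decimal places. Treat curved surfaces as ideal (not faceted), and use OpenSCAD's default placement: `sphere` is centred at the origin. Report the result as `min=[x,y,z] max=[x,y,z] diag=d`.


min=[-12.300,-21.900,-36.600] max=[32.500,22.900,8.200] diag=77.596

A = translate([10.1, 0.5, -14.2]) sphere(r=17.1) → bbox [-7,-16.6,-31.3] .. [27.2,17.6,2.9]
B = sphere(r=5.3) → bbox [-5.3,-5.3,-5.3] .. [5.3,5.3,5.3]
lo = A.lo+B.lo = [-7-5.3, -16.6-5.3, -31.3-5.3] = [-12.300,-21.900,-36.600]
hi = A.hi+B.hi = [27.2+5.3, 17.6+5.3, 2.9+5.3] = [32.500,22.900,8.200]
diag = √(44.8²+44.8²+44.8²) = √6021.12 = 77.596


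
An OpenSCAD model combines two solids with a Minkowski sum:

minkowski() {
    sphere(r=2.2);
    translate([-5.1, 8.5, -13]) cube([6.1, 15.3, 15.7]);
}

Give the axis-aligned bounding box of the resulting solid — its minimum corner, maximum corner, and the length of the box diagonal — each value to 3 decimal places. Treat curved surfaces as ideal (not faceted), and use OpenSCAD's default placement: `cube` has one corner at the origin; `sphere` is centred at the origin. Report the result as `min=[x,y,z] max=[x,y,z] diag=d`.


A = translate([-5.1, 8.5, -13]) cube([6.1, 15.3, 15.7]) → bbox [-5.1,8.5,-13] .. [1,23.8,2.7]
B = sphere(r=2.2) → bbox [-2.2,-2.2,-2.2] .. [2.2,2.2,2.2]
lo = A.lo+B.lo = [-5.1-2.2, 8.5-2.2, -13-2.2] = [-7.300,6.300,-15.200]
hi = A.hi+B.hi = [1+2.2, 23.8+2.2, 2.7+2.2] = [3.200,26.000,4.900]
diag = √(10.5²+19.7²+20.1²) = √902.35 = 30.039

min=[-7.300,6.300,-15.200] max=[3.200,26.000,4.900] diag=30.039


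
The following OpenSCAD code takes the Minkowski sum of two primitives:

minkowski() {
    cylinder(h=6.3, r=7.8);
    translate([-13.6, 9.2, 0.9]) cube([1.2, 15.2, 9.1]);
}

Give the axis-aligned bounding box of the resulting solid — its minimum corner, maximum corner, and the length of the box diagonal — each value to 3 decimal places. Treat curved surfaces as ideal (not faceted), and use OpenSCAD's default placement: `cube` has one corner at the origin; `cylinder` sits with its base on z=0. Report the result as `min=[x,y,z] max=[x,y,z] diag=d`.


A = translate([-13.6, 9.2, 0.9]) cube([1.2, 15.2, 9.1]) → bbox [-13.6,9.2,0.9] .. [-12.4,24.4,10]
B = cylinder(h=6.3, r=7.8) → bbox [-7.8,-7.8,0] .. [7.8,7.8,6.3]
lo = A.lo+B.lo = [-13.6-7.8, 9.2-7.8, 0.9+0] = [-21.400,1.400,0.900]
hi = A.hi+B.hi = [-12.4+7.8, 24.4+7.8, 10+6.3] = [-4.600,32.200,16.300]
diag = √(16.8²+30.8²+15.4²) = √1468.04 = 38.315

min=[-21.400,1.400,0.900] max=[-4.600,32.200,16.300] diag=38.315


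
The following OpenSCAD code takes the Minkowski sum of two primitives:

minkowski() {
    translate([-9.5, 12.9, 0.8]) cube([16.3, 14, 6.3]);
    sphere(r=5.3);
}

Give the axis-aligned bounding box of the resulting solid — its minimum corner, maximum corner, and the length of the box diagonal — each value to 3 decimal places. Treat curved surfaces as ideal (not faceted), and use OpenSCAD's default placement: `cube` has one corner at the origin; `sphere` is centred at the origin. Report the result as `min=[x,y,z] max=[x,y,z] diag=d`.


A = translate([-9.5, 12.9, 0.8]) cube([16.3, 14, 6.3]) → bbox [-9.5,12.9,0.8] .. [6.8,26.9,7.1]
B = sphere(r=5.3) → bbox [-5.3,-5.3,-5.3] .. [5.3,5.3,5.3]
lo = A.lo+B.lo = [-9.5-5.3, 12.9-5.3, 0.8-5.3] = [-14.800,7.600,-4.500]
hi = A.hi+B.hi = [6.8+5.3, 26.9+5.3, 7.1+5.3] = [12.100,32.200,12.400]
diag = √(26.9²+24.6²+16.9²) = √1614.38 = 40.179

min=[-14.800,7.600,-4.500] max=[12.100,32.200,12.400] diag=40.179


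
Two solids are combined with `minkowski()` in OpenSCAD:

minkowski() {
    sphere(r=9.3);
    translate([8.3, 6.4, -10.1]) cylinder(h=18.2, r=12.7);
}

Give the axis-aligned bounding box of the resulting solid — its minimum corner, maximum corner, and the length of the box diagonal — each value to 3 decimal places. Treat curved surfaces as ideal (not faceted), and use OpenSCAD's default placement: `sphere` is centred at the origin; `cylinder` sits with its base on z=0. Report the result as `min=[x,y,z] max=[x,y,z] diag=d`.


min=[-13.700,-15.600,-19.400] max=[30.300,28.400,17.400] diag=72.293

A = translate([8.3, 6.4, -10.1]) cylinder(h=18.2, r=12.7) → bbox [-4.4,-6.3,-10.1] .. [21,19.1,8.1]
B = sphere(r=9.3) → bbox [-9.3,-9.3,-9.3] .. [9.3,9.3,9.3]
lo = A.lo+B.lo = [-4.4-9.3, -6.3-9.3, -10.1-9.3] = [-13.700,-15.600,-19.400]
hi = A.hi+B.hi = [21+9.3, 19.1+9.3, 8.1+9.3] = [30.300,28.400,17.400]
diag = √(44²+44²+36.8²) = √5226.24 = 72.293


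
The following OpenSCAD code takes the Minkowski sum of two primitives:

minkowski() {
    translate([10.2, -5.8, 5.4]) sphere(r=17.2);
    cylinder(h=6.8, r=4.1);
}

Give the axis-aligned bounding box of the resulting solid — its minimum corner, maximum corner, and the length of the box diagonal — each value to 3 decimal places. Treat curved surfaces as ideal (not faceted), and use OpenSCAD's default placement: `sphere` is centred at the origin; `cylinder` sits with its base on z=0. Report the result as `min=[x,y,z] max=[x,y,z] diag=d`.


A = translate([10.2, -5.8, 5.4]) sphere(r=17.2) → bbox [-7,-23,-11.8] .. [27.4,11.4,22.6]
B = cylinder(h=6.8, r=4.1) → bbox [-4.1,-4.1,0] .. [4.1,4.1,6.8]
lo = A.lo+B.lo = [-7-4.1, -23-4.1, -11.8+0] = [-11.100,-27.100,-11.800]
hi = A.hi+B.hi = [27.4+4.1, 11.4+4.1, 22.6+6.8] = [31.500,15.500,29.400]
diag = √(42.6²+42.6²+41.2²) = √5326.96 = 72.986

min=[-11.100,-27.100,-11.800] max=[31.500,15.500,29.400] diag=72.986


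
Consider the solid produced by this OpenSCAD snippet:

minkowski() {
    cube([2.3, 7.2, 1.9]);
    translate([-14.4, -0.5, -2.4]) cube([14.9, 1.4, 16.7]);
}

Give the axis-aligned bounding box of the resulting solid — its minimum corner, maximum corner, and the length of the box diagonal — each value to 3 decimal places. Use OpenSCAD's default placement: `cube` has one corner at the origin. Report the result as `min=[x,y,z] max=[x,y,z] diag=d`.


min=[-14.400,-0.500,-2.400] max=[2.800,8.100,16.200] diag=26.754

A = translate([-14.4, -0.5, -2.4]) cube([14.9, 1.4, 16.7]) → bbox [-14.4,-0.5,-2.4] .. [0.5,0.9,14.3]
B = cube([2.3, 7.2, 1.9]) → bbox [0,0,0] .. [2.3,7.2,1.9]
lo = A.lo+B.lo = [-14.4+0, -0.5+0, -2.4+0] = [-14.400,-0.500,-2.400]
hi = A.hi+B.hi = [0.5+2.3, 0.9+7.2, 14.3+1.9] = [2.800,8.100,16.200]
diag = √(17.2²+8.6²+18.6²) = √715.76 = 26.754


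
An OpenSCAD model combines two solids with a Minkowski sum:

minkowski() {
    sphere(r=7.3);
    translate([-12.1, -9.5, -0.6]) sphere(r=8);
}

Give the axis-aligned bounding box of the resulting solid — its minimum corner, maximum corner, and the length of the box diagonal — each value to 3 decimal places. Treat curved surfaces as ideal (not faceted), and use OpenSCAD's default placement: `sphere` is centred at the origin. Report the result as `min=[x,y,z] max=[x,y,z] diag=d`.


A = translate([-12.1, -9.5, -0.6]) sphere(r=8) → bbox [-20.1,-17.5,-8.6] .. [-4.1,-1.5,7.4]
B = sphere(r=7.3) → bbox [-7.3,-7.3,-7.3] .. [7.3,7.3,7.3]
lo = A.lo+B.lo = [-20.1-7.3, -17.5-7.3, -8.6-7.3] = [-27.400,-24.800,-15.900]
hi = A.hi+B.hi = [-4.1+7.3, -1.5+7.3, 7.4+7.3] = [3.200,5.800,14.700]
diag = √(30.6²+30.6²+30.6²) = √2809.08 = 53.001

min=[-27.400,-24.800,-15.900] max=[3.200,5.800,14.700] diag=53.001


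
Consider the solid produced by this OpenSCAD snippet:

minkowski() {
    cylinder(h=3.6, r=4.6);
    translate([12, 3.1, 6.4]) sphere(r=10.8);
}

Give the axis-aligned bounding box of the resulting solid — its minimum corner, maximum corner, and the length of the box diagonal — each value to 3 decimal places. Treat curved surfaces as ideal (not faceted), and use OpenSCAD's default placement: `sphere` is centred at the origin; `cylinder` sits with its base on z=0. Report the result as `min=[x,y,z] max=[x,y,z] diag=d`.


min=[-3.400,-12.300,-4.400] max=[27.400,18.500,20.800] diag=50.322

A = translate([12, 3.1, 6.4]) sphere(r=10.8) → bbox [1.2,-7.7,-4.4] .. [22.8,13.9,17.2]
B = cylinder(h=3.6, r=4.6) → bbox [-4.6,-4.6,0] .. [4.6,4.6,3.6]
lo = A.lo+B.lo = [1.2-4.6, -7.7-4.6, -4.4+0] = [-3.400,-12.300,-4.400]
hi = A.hi+B.hi = [22.8+4.6, 13.9+4.6, 17.2+3.6] = [27.400,18.500,20.800]
diag = √(30.8²+30.8²+25.2²) = √2532.32 = 50.322


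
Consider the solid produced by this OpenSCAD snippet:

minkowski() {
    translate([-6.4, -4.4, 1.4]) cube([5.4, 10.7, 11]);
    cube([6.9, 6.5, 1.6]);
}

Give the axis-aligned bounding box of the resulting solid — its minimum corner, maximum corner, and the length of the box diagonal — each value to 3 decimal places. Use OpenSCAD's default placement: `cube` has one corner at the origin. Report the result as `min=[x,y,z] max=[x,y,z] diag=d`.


A = translate([-6.4, -4.4, 1.4]) cube([5.4, 10.7, 11]) → bbox [-6.4,-4.4,1.4] .. [-1,6.3,12.4]
B = cube([6.9, 6.5, 1.6]) → bbox [0,0,0] .. [6.9,6.5,1.6]
lo = A.lo+B.lo = [-6.4+0, -4.4+0, 1.4+0] = [-6.400,-4.400,1.400]
hi = A.hi+B.hi = [-1+6.9, 6.3+6.5, 12.4+1.6] = [5.900,12.800,14.000]
diag = √(12.3²+17.2²+12.6²) = √605.89 = 24.615

min=[-6.400,-4.400,1.400] max=[5.900,12.800,14.000] diag=24.615


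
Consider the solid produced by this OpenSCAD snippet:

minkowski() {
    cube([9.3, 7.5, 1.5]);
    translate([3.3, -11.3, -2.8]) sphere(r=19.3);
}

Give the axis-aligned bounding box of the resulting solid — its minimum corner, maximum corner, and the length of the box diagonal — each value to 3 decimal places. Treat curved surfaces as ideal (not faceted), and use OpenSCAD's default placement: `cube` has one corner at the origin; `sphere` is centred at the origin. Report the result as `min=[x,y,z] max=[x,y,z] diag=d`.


min=[-16.000,-30.600,-22.100] max=[31.900,15.500,18.000] diag=77.638

A = translate([3.3, -11.3, -2.8]) sphere(r=19.3) → bbox [-16,-30.6,-22.1] .. [22.6,8,16.5]
B = cube([9.3, 7.5, 1.5]) → bbox [0,0,0] .. [9.3,7.5,1.5]
lo = A.lo+B.lo = [-16+0, -30.6+0, -22.1+0] = [-16.000,-30.600,-22.100]
hi = A.hi+B.hi = [22.6+9.3, 8+7.5, 16.5+1.5] = [31.900,15.500,18.000]
diag = √(47.9²+46.1²+40.1²) = √6027.63 = 77.638


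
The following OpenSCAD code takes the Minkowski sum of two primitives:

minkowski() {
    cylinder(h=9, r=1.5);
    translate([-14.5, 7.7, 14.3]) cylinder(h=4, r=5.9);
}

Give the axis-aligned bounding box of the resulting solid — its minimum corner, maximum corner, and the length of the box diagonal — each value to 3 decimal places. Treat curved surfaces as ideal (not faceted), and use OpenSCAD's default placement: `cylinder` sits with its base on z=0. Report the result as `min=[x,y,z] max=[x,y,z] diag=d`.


A = translate([-14.5, 7.7, 14.3]) cylinder(h=4, r=5.9) → bbox [-20.4,1.8,14.3] .. [-8.6,13.6,18.3]
B = cylinder(h=9, r=1.5) → bbox [-1.5,-1.5,0] .. [1.5,1.5,9]
lo = A.lo+B.lo = [-20.4-1.5, 1.8-1.5, 14.3+0] = [-21.900,0.300,14.300]
hi = A.hi+B.hi = [-8.6+1.5, 13.6+1.5, 18.3+9] = [-7.100,15.100,27.300]
diag = √(14.8²+14.8²+13²) = √607.08 = 24.639

min=[-21.900,0.300,14.300] max=[-7.100,15.100,27.300] diag=24.639


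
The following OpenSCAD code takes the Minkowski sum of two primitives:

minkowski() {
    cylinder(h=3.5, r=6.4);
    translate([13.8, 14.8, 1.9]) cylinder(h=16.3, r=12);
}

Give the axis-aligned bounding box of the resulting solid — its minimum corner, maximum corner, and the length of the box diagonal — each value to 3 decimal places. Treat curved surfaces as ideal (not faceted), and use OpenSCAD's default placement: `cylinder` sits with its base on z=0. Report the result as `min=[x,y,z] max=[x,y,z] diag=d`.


A = translate([13.8, 14.8, 1.9]) cylinder(h=16.3, r=12) → bbox [1.8,2.8,1.9] .. [25.8,26.8,18.2]
B = cylinder(h=3.5, r=6.4) → bbox [-6.4,-6.4,0] .. [6.4,6.4,3.5]
lo = A.lo+B.lo = [1.8-6.4, 2.8-6.4, 1.9+0] = [-4.600,-3.600,1.900]
hi = A.hi+B.hi = [25.8+6.4, 26.8+6.4, 18.2+3.5] = [32.200,33.200,21.700]
diag = √(36.8²+36.8²+19.8²) = √3100.52 = 55.682

min=[-4.600,-3.600,1.900] max=[32.200,33.200,21.700] diag=55.682


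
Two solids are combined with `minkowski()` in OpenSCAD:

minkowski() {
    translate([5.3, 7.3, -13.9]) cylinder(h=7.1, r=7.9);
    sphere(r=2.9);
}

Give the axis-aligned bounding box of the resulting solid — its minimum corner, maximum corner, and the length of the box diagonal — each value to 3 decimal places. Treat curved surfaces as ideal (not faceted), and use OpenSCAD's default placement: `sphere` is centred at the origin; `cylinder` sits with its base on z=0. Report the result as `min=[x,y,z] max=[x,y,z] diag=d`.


A = translate([5.3, 7.3, -13.9]) cylinder(h=7.1, r=7.9) → bbox [-2.6,-0.6,-13.9] .. [13.2,15.2,-6.8]
B = sphere(r=2.9) → bbox [-2.9,-2.9,-2.9] .. [2.9,2.9,2.9]
lo = A.lo+B.lo = [-2.6-2.9, -0.6-2.9, -13.9-2.9] = [-5.500,-3.500,-16.800]
hi = A.hi+B.hi = [13.2+2.9, 15.2+2.9, -6.8+2.9] = [16.100,18.100,-3.900]
diag = √(21.6²+21.6²+12.9²) = √1099.53 = 33.159

min=[-5.500,-3.500,-16.800] max=[16.100,18.100,-3.900] diag=33.159


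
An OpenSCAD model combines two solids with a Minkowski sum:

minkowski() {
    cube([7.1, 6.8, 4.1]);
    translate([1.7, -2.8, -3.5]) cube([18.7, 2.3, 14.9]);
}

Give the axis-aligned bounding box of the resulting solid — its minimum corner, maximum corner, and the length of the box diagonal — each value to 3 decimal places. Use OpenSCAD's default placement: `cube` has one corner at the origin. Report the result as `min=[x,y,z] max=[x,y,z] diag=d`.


min=[1.700,-2.800,-3.500] max=[27.500,6.300,15.500] diag=33.308

A = translate([1.7, -2.8, -3.5]) cube([18.7, 2.3, 14.9]) → bbox [1.7,-2.8,-3.5] .. [20.4,-0.5,11.4]
B = cube([7.1, 6.8, 4.1]) → bbox [0,0,0] .. [7.1,6.8,4.1]
lo = A.lo+B.lo = [1.7+0, -2.8+0, -3.5+0] = [1.700,-2.800,-3.500]
hi = A.hi+B.hi = [20.4+7.1, -0.5+6.8, 11.4+4.1] = [27.500,6.300,15.500]
diag = √(25.8²+9.1²+19²) = √1109.45 = 33.308


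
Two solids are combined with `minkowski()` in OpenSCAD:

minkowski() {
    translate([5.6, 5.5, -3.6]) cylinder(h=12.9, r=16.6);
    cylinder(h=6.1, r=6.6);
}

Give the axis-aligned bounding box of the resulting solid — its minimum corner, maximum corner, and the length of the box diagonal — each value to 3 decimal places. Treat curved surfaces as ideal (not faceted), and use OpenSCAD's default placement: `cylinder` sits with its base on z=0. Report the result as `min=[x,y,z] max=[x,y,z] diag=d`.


A = translate([5.6, 5.5, -3.6]) cylinder(h=12.9, r=16.6) → bbox [-11,-11.1,-3.6] .. [22.2,22.1,9.3]
B = cylinder(h=6.1, r=6.6) → bbox [-6.6,-6.6,0] .. [6.6,6.6,6.1]
lo = A.lo+B.lo = [-11-6.6, -11.1-6.6, -3.6+0] = [-17.600,-17.700,-3.600]
hi = A.hi+B.hi = [22.2+6.6, 22.1+6.6, 9.3+6.1] = [28.800,28.700,15.400]
diag = √(46.4²+46.4²+19²) = √4666.92 = 68.315

min=[-17.600,-17.700,-3.600] max=[28.800,28.700,15.400] diag=68.315


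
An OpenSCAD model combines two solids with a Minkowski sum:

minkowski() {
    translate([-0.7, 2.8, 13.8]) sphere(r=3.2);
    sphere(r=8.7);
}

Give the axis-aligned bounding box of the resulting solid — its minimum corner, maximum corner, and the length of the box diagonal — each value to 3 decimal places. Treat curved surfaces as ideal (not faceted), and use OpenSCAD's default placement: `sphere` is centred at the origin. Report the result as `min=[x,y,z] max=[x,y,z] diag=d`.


min=[-12.600,-9.100,1.900] max=[11.200,14.700,25.700] diag=41.223

A = translate([-0.7, 2.8, 13.8]) sphere(r=3.2) → bbox [-3.9,-0.4,10.6] .. [2.5,6,17]
B = sphere(r=8.7) → bbox [-8.7,-8.7,-8.7] .. [8.7,8.7,8.7]
lo = A.lo+B.lo = [-3.9-8.7, -0.4-8.7, 10.6-8.7] = [-12.600,-9.100,1.900]
hi = A.hi+B.hi = [2.5+8.7, 6+8.7, 17+8.7] = [11.200,14.700,25.700]
diag = √(23.8²+23.8²+23.8²) = √1699.32 = 41.223


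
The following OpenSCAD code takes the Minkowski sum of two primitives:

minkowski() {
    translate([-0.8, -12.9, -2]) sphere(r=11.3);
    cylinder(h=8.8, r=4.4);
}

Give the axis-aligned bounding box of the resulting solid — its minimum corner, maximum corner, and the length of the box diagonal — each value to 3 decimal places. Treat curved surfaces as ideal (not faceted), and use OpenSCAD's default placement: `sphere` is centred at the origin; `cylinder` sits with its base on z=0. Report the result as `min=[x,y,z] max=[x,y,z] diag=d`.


min=[-16.500,-28.600,-13.300] max=[14.900,2.800,18.100] diag=54.386

A = translate([-0.8, -12.9, -2]) sphere(r=11.3) → bbox [-12.1,-24.2,-13.3] .. [10.5,-1.6,9.3]
B = cylinder(h=8.8, r=4.4) → bbox [-4.4,-4.4,0] .. [4.4,4.4,8.8]
lo = A.lo+B.lo = [-12.1-4.4, -24.2-4.4, -13.3+0] = [-16.500,-28.600,-13.300]
hi = A.hi+B.hi = [10.5+4.4, -1.6+4.4, 9.3+8.8] = [14.900,2.800,18.100]
diag = √(31.4²+31.4²+31.4²) = √2957.88 = 54.386


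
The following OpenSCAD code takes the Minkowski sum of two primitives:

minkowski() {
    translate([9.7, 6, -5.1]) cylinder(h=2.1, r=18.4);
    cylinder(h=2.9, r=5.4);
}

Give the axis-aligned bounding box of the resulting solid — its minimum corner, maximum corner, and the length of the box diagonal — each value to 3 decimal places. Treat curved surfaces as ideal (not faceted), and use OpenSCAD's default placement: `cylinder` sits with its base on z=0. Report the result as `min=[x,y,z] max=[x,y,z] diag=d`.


min=[-14.100,-17.800,-5.100] max=[33.500,29.800,-0.100] diag=67.502

A = translate([9.7, 6, -5.1]) cylinder(h=2.1, r=18.4) → bbox [-8.7,-12.4,-5.1] .. [28.1,24.4,-3]
B = cylinder(h=2.9, r=5.4) → bbox [-5.4,-5.4,0] .. [5.4,5.4,2.9]
lo = A.lo+B.lo = [-8.7-5.4, -12.4-5.4, -5.1+0] = [-14.100,-17.800,-5.100]
hi = A.hi+B.hi = [28.1+5.4, 24.4+5.4, -3+2.9] = [33.500,29.800,-0.100]
diag = √(47.6²+47.6²+5²) = √4556.52 = 67.502


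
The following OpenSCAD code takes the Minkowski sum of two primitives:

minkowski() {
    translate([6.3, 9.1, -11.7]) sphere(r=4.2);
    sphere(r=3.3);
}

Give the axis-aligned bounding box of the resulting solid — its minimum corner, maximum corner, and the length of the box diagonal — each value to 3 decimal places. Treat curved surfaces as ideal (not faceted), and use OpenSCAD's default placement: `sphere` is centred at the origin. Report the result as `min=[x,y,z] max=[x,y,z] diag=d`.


min=[-1.200,1.600,-19.200] max=[13.800,16.600,-4.200] diag=25.981

A = translate([6.3, 9.1, -11.7]) sphere(r=4.2) → bbox [2.1,4.9,-15.9] .. [10.5,13.3,-7.5]
B = sphere(r=3.3) → bbox [-3.3,-3.3,-3.3] .. [3.3,3.3,3.3]
lo = A.lo+B.lo = [2.1-3.3, 4.9-3.3, -15.9-3.3] = [-1.200,1.600,-19.200]
hi = A.hi+B.hi = [10.5+3.3, 13.3+3.3, -7.5+3.3] = [13.800,16.600,-4.200]
diag = √(15²+15²+15²) = √675 = 25.981


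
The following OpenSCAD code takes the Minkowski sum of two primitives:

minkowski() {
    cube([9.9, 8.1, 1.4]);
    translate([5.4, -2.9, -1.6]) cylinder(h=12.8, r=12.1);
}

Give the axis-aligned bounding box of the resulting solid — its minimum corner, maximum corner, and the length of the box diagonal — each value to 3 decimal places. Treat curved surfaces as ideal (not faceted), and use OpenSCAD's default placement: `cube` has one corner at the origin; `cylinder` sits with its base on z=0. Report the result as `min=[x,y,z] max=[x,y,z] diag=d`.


A = translate([5.4, -2.9, -1.6]) cylinder(h=12.8, r=12.1) → bbox [-6.7,-15,-1.6] .. [17.5,9.2,11.2]
B = cube([9.9, 8.1, 1.4]) → bbox [0,0,0] .. [9.9,8.1,1.4]
lo = A.lo+B.lo = [-6.7+0, -15+0, -1.6+0] = [-6.700,-15.000,-1.600]
hi = A.hi+B.hi = [17.5+9.9, 9.2+8.1, 11.2+1.4] = [27.400,17.300,12.600]
diag = √(34.1²+32.3²+14.2²) = √2407.74 = 49.069

min=[-6.700,-15.000,-1.600] max=[27.400,17.300,12.600] diag=49.069


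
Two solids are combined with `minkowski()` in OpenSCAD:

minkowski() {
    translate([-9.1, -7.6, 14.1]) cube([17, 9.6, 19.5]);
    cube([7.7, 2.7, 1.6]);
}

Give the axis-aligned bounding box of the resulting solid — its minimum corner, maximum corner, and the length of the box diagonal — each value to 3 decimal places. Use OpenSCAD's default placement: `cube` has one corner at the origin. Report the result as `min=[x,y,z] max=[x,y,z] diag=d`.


min=[-9.100,-7.600,14.100] max=[15.600,4.700,35.200] diag=34.736

A = translate([-9.1, -7.6, 14.1]) cube([17, 9.6, 19.5]) → bbox [-9.1,-7.6,14.1] .. [7.9,2,33.6]
B = cube([7.7, 2.7, 1.6]) → bbox [0,0,0] .. [7.7,2.7,1.6]
lo = A.lo+B.lo = [-9.1+0, -7.6+0, 14.1+0] = [-9.100,-7.600,14.100]
hi = A.hi+B.hi = [7.9+7.7, 2+2.7, 33.6+1.6] = [15.600,4.700,35.200]
diag = √(24.7²+12.3²+21.1²) = √1206.59 = 34.736


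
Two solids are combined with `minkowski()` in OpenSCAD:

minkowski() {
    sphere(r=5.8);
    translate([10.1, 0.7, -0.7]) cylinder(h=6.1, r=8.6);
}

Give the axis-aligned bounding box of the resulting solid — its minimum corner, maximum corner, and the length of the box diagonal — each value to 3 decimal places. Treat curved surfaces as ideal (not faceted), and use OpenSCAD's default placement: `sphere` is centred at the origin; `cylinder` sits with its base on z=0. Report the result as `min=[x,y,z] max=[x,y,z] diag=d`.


min=[-4.300,-13.700,-6.500] max=[24.500,15.100,11.200] diag=44.409

A = translate([10.1, 0.7, -0.7]) cylinder(h=6.1, r=8.6) → bbox [1.5,-7.9,-0.7] .. [18.7,9.3,5.4]
B = sphere(r=5.8) → bbox [-5.8,-5.8,-5.8] .. [5.8,5.8,5.8]
lo = A.lo+B.lo = [1.5-5.8, -7.9-5.8, -0.7-5.8] = [-4.300,-13.700,-6.500]
hi = A.hi+B.hi = [18.7+5.8, 9.3+5.8, 5.4+5.8] = [24.500,15.100,11.200]
diag = √(28.8²+28.8²+17.7²) = √1972.17 = 44.409


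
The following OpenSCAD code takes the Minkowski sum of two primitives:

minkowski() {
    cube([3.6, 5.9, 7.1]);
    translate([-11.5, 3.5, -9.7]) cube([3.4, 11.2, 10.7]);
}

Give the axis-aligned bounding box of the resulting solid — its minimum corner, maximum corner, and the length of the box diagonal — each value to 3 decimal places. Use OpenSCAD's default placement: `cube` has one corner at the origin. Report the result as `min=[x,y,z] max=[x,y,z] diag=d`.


A = translate([-11.5, 3.5, -9.7]) cube([3.4, 11.2, 10.7]) → bbox [-11.5,3.5,-9.7] .. [-8.1,14.7,1]
B = cube([3.6, 5.9, 7.1]) → bbox [0,0,0] .. [3.6,5.9,7.1]
lo = A.lo+B.lo = [-11.5+0, 3.5+0, -9.7+0] = [-11.500,3.500,-9.700]
hi = A.hi+B.hi = [-8.1+3.6, 14.7+5.9, 1+7.1] = [-4.500,20.600,8.100]
diag = √(7²+17.1²+17.8²) = √658.25 = 25.656

min=[-11.500,3.500,-9.700] max=[-4.500,20.600,8.100] diag=25.656


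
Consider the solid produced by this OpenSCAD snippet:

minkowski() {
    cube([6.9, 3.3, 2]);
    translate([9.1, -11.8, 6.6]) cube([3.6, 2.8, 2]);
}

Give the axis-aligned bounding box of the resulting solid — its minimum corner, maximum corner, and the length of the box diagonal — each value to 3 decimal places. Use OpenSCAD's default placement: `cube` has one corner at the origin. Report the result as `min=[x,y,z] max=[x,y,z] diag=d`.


min=[9.100,-11.800,6.600] max=[19.600,-5.700,10.600] diag=12.785

A = translate([9.1, -11.8, 6.6]) cube([3.6, 2.8, 2]) → bbox [9.1,-11.8,6.6] .. [12.7,-9,8.6]
B = cube([6.9, 3.3, 2]) → bbox [0,0,0] .. [6.9,3.3,2]
lo = A.lo+B.lo = [9.1+0, -11.8+0, 6.6+0] = [9.100,-11.800,6.600]
hi = A.hi+B.hi = [12.7+6.9, -9+3.3, 8.6+2] = [19.600,-5.700,10.600]
diag = √(10.5²+6.1²+4²) = √163.46 = 12.785


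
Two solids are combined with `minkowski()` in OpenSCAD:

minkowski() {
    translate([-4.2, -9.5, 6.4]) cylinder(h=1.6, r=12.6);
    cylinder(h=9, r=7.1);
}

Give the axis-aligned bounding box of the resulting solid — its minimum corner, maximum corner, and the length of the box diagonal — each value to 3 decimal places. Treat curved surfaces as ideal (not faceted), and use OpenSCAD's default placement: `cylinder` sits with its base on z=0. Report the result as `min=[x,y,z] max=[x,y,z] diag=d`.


A = translate([-4.2, -9.5, 6.4]) cylinder(h=1.6, r=12.6) → bbox [-16.8,-22.1,6.4] .. [8.4,3.1,8]
B = cylinder(h=9, r=7.1) → bbox [-7.1,-7.1,0] .. [7.1,7.1,9]
lo = A.lo+B.lo = [-16.8-7.1, -22.1-7.1, 6.4+0] = [-23.900,-29.200,6.400]
hi = A.hi+B.hi = [8.4+7.1, 3.1+7.1, 8+9] = [15.500,10.200,17.000]
diag = √(39.4²+39.4²+10.6²) = √3217.08 = 56.719

min=[-23.900,-29.200,6.400] max=[15.500,10.200,17.000] diag=56.719


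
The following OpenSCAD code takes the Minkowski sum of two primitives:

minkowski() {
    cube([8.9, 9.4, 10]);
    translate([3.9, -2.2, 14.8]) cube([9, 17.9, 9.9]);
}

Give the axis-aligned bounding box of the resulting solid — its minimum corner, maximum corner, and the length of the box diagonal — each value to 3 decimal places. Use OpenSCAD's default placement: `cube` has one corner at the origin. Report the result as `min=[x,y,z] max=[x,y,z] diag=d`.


A = translate([3.9, -2.2, 14.8]) cube([9, 17.9, 9.9]) → bbox [3.9,-2.2,14.8] .. [12.9,15.7,24.7]
B = cube([8.9, 9.4, 10]) → bbox [0,0,0] .. [8.9,9.4,10]
lo = A.lo+B.lo = [3.9+0, -2.2+0, 14.8+0] = [3.900,-2.200,14.800]
hi = A.hi+B.hi = [12.9+8.9, 15.7+9.4, 24.7+10] = [21.800,25.100,34.700]
diag = √(17.9²+27.3²+19.9²) = √1461.71 = 38.232

min=[3.900,-2.200,14.800] max=[21.800,25.100,34.700] diag=38.232
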